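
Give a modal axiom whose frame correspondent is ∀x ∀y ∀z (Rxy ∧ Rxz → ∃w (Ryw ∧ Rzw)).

This is convergence; the standard corresponding axiom is .2: ◇□q → □◇q.
Suppose ◇□q→□◇q is valid. Take Rxy, Rxz and set V(q)={w : Ryw}. Then □q at y so ◇□q at x, so □◇q at x, so ◇q at z, giving w with Rzw and Ryw.

◇□q → □◇q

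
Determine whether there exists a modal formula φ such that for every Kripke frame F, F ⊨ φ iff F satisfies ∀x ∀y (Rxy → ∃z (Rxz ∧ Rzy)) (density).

This is a Sahlqvist condition; the C4 axiom □□q → □q defines it.
Suppose □□q→□q is valid. Take Rxy and set V(q)={w : xR²w}. Then □□q at x, so □q at x, so q at y, i.e. ∃z(Rxz∧Rzy).

Definable; □□q → □q defines it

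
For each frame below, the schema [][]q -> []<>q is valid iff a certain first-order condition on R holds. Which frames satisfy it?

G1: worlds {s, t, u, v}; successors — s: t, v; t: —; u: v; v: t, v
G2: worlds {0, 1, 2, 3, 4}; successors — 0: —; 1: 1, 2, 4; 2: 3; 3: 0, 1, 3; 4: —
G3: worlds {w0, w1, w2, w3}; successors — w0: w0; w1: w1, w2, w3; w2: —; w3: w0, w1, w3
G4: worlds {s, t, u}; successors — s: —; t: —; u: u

G4

Frame correspondent (Sahlqvist): forall x forall z (xRz -> exists w (x R^2 w & zRw)) — i.e. a generalized confluence (Geach) condition.
G1: fails — sRt but no w with sR²w and tRw.
G2: fails — 1R4 but no w with 1R²w and 4Rw.
G3: fails — w1Rw2 but no w with w1R²w and w2Rw.
G4: holds.
Valid on: G4.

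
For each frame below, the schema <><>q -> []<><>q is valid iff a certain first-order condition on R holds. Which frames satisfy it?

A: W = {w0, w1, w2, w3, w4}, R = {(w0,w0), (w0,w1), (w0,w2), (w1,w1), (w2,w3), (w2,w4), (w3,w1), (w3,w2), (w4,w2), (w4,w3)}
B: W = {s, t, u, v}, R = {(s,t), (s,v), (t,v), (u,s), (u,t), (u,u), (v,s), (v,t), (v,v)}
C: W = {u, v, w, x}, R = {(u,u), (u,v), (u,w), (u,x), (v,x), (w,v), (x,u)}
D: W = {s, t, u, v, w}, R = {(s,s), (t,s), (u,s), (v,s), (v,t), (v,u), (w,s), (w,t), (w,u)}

Frame correspondent (Sahlqvist): forall x forall y forall z ((x R^2 y & xRz) -> exists w (y = w & z R^2 w)) — i.e. a generalized confluence (Geach) condition.
A: fails — w0R²w0, w0Rw1 but no w with w0=w and w1R²w.
B: fails — uR²u, uRs but no w with u=w and sR²w.
C: fails — uR²u, uRw but no t with u=t and wR²t.
D: condition met.

D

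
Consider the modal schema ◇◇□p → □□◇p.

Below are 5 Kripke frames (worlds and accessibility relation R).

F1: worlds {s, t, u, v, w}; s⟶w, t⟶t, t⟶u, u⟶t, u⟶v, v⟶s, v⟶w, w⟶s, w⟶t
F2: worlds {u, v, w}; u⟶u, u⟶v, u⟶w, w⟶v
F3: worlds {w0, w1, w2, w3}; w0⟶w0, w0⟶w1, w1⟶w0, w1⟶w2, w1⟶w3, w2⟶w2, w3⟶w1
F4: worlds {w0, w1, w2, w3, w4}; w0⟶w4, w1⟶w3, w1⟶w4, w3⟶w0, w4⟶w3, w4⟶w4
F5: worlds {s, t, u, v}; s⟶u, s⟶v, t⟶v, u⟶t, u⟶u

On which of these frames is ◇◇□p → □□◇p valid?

none

This is the axiom for a generalized confluence (Geach) condition; its first-order frame correspondent is ∀x ∀y ∀z ((xR²y ∧ xR²z) → ∃w (yRw ∧ zRw)).
F1: fails — sR²s, sR²t but no w* with sRw* and tRw*.
F2: fails — uR²u, uR²v but no t with uRt and vRt.
F3: fails — w0R²w0, w0R²w2 but no w with w0Rw and w2Rw.
F4: fails — w0R²w3, w0R²w4 but no w with w3Rw and w4Rw.
F5: fails — sR²t, sR²u but no w with tRw and uRw.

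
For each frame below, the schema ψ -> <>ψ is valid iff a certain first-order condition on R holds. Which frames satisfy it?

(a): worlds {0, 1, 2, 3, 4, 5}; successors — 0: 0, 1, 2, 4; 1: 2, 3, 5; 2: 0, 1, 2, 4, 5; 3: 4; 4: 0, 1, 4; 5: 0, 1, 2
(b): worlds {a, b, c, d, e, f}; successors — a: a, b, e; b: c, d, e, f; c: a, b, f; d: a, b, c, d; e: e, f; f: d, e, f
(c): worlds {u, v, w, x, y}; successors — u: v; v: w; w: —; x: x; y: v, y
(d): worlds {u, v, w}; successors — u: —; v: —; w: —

none

Frame correspondent (Sahlqvist): forall x Rxx — i.e. reflexivity.
(a): fails — world 1 does not see itself.
(b): fails — world b does not see itself.
(c): fails — world u does not see itself.
(d): fails — world u does not see itself.
Valid on no frame.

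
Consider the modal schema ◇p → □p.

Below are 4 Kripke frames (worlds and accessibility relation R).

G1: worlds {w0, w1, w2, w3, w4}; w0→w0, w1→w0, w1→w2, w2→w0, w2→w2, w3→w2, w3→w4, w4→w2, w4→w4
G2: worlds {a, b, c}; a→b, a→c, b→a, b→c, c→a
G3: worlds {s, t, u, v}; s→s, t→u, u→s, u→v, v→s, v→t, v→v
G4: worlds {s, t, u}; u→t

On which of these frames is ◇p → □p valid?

This is the axiom for partial functionality; its first-order frame correspondent is ∀x ∀y ∀z (Rxy ∧ Rxz → y = z).
G1: fails — w1 sees both w0 and w2.
G2: fails — a sees both b and c.
G3: fails — u sees both s and v.
G4: condition met.

G4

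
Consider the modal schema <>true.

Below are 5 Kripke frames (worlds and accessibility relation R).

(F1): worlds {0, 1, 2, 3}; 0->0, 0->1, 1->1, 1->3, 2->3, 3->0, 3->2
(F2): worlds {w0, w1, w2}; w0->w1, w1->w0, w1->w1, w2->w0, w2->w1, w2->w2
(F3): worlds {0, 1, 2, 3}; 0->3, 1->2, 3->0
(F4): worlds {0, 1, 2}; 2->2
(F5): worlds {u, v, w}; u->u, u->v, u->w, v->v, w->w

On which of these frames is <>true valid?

This is the axiom for seriality; its first-order frame correspondent is forall x exists y Rxy.
(F1): satisfies the condition.
(F2): satisfies the condition.
(F3): fails — world 2 has no successor.
(F4): fails — world 0 has no successor.
(F5): satisfies the condition.

(F1), (F2), (F5)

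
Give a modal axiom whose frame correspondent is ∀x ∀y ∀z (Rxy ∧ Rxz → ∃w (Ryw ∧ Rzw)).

The condition is convergence. The .2 schema ◇□ψ → □◇ψ defines it.

◇□ψ → □◇ψ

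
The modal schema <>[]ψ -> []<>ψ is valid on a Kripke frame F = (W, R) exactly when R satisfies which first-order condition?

This is the .2 axiom.
Its frame correspondent is convergence — forall x forall y forall z (Rxy & Rxz -> exists w (Ryw & Rzw)).

convergence: forall x forall y forall z (Rxy & Rxz -> exists w (Ryw & Rzw))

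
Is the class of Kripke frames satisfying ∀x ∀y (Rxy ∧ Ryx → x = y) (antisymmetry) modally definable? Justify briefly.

If a class were modally definable it would be closed under surjective bounded morphisms (Goldblatt–Thomason).
The 6-cycle (worlds 0,1,2,3,4,5 with 0→1→2→3→4→5→0) is antisymmetric. Sending even-indexed worlds to • and odd-indexed worlds to ∘ is a surjective bounded morphism onto the two-world frame with •↔∘, which is not antisymmetric.
So no modal formula (or set of formulas) defines exactly the antisymmetric frames.

No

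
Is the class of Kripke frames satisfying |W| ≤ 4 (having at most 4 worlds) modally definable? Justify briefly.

If a class were modally definable it would be closed under disjoint unions (Goldblatt–Thomason).
Any modal formula valid on each of 5 disjoint one-world frames is valid on their disjoint union (validity is preserved under disjoint unions). Each one-world frame has |W|=1≤4, but the union has |W|=5.
So no modal formula (or set of formulas) defines exactly the |W|≤4 frames.

Not modally definable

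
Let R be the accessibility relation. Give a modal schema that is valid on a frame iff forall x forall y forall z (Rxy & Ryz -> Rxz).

□q → □□q

The condition is transitivity. The 4 schema □q → □□q defines it.
Suppose □q→□□q is valid. Take Rxy, Ryz and set V(q)={w : Rxw}. Then □q at x, so □□q at x, so □q at y, so q at z, i.e. Rxz.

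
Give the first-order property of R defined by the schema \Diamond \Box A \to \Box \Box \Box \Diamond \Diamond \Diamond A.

This is a Sahlqvist (Geach-type) schema ◇^1□^1A → □^3◇^3A.
Minimal-valuation argument: fix x; take any y with xR^1y and any z with xR^3z. Set V(A) to the set of worlds R-reachable from y in exactly 1 step. Then □^1A holds at y, so the antecedent holds at x; validity forces ◇^3A at z, giving a w with zR^3w and yR^1w.
First-order correspondent: \forall x \forall y \forall z ((xRy \wedge x R^3 z) \to \exists w (yRw \wedge z R^3 w)).

\forall x \forall y \forall z ((xRy \wedge x R^3 z) \to \exists w (yRw \wedge z R^3 w))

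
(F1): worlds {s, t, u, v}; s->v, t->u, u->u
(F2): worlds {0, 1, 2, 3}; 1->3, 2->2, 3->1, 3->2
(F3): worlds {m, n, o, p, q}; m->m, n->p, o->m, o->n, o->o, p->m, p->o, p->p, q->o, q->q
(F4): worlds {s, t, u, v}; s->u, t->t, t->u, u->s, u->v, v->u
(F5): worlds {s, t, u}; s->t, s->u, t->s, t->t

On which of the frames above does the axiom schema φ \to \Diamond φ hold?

This is the axiom for reflexivity; its first-order frame correspondent is \forall x Rxx.
(F1): fails — world s does not see itself.
(F2): fails — world 0 does not see itself.
(F3): fails — world n does not see itself.
(F4): fails — world s does not see itself.
(F5): fails — world s does not see itself.
Valid on no frame.

none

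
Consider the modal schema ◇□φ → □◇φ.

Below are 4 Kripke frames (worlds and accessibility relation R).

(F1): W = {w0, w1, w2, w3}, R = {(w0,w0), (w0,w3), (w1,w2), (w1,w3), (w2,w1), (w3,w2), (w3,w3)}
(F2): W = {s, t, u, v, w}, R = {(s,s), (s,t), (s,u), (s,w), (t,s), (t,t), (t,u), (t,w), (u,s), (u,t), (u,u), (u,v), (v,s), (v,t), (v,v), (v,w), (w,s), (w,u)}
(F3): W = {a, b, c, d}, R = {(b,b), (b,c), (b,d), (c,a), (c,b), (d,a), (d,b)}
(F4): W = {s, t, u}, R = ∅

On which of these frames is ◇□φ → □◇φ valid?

(F2), (F4)

The schema corresponds to convergence: ∀x ∀y ∀z (Rxy ∧ Rxz → ∃w (Ryw ∧ Rzw)).
(F1): fails — Rw1w2 and Rw1w3 but w2 and w3 have no common successor.
(F2): holds.
(F3): fails — Rcb and Rca but b and a have no common successor.
(F4): holds.
Valid on: (F2), (F4).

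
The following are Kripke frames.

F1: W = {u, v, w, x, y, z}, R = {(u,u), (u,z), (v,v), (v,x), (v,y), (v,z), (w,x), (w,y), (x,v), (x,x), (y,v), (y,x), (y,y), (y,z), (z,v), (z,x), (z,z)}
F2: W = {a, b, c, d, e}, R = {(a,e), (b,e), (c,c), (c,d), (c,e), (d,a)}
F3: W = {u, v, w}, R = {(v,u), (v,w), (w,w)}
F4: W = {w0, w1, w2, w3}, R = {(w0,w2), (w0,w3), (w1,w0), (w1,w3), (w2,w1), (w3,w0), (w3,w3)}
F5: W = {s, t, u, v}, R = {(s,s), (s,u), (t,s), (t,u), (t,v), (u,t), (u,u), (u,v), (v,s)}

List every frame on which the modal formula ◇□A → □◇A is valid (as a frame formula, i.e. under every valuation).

F1

Frame correspondent (Sahlqvist): ∀x ∀y ∀z (Rxy ∧ Rxz → ∃w (Ryw ∧ Rzw)) — i.e. convergence.
F1: ✓.
F2: fails — Rae and Rae but e and e have no common successor.
F3: fails — Rvu and Rvu but u and u have no common successor.
F4: fails — Rw0w2 and Rw0w3 but w2 and w3 have no common successor.
F5: fails — Rtv and Rtu but v and u have no common successor.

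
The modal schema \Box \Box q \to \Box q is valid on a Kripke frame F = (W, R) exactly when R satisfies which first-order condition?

This schema is the C4 axiom.
It corresponds to density: \forall x \forall y (Rxy \to \exists z (Rxz \wedge Rzy)).

density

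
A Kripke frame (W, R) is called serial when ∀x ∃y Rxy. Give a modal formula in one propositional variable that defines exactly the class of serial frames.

The condition is seriality. The D schema □q → ◇q defines it.
Suppose □q→◇q is valid. At any x set V(q)=W. Then □q at x, so ◇q at x, so x has a successor.

□q → ◇q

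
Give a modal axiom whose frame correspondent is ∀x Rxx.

This is reflexivity; the standard corresponding axiom is T: □ψ → ψ.
Suppose □ψ→ψ is valid. At any x set V(ψ)={w : Rxw}. Then □ψ holds at x, so ψ holds at x, i.e. Rxx.

□ψ → ψ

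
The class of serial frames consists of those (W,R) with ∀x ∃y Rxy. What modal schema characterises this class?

This is seriality; the standard corresponding axiom is D: □q → ◇q.
Suppose □q→◇q is valid. At any x set V(q)=W. Then □q at x, so ◇q at x, so x has a successor.

□q → ◇q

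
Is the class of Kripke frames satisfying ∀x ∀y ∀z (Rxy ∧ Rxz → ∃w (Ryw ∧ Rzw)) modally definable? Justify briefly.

Yes: it is convergence, defined by the .2 schema ◇□r → □◇r.
Suppose ◇□r→□◇r is valid. Take Rxy, Rxz and set V(r)={w : Ryw}. Then □r at y so ◇□r at x, so □◇r at x, so ◇r at z, giving w with Rzw and Ryw.

Yes, by ◇□r → □◇r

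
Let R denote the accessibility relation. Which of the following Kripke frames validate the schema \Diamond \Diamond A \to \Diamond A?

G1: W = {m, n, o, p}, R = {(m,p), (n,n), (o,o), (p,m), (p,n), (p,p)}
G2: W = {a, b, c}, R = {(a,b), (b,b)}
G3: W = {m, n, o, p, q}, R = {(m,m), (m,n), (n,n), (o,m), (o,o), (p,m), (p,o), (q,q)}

G2

The schema corresponds to transitivity: \forall x \forall y \forall z (Rxy \wedge Ryz \to Rxz).
G1: fails — Rmp and Rpn but not Rmn.
G2: holds.
G3: fails — Rom and Rmn but not Ron.
Valid on: G2.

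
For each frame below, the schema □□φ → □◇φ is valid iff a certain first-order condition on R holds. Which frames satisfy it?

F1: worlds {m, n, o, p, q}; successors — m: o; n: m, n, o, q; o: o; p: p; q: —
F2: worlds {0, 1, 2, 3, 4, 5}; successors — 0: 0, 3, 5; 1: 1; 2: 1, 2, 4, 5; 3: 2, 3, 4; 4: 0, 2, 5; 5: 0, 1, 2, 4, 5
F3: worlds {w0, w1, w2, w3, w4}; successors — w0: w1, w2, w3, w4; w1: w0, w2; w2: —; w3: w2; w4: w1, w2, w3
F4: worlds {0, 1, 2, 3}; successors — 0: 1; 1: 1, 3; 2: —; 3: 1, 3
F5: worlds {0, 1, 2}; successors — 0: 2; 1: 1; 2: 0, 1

Frame correspondent (Sahlqvist): ∀x ∀z (xRz → ∃w (xR²w ∧ zRw)) — i.e. a generalized confluence (Geach) condition.
F1: fails — nRq but no w with nR²w and qRw.
F2: ✓.
F3: fails — w0Rw2 but no w with w0R²w and w2Rw.
F4: ✓.
F5: ✓.

F2, F4, F5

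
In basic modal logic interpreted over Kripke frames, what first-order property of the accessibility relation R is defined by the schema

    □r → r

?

reflexivity: ∀x Rxx

Suppose □r→r is valid. At any x set V(r)={w : Rxw}. Then □r holds at x, so r holds at x, i.e. Rxx.
Conversely, on a frame with reflexivity the schema holds at every world under every valuation.
So the correspondent is reflexivity.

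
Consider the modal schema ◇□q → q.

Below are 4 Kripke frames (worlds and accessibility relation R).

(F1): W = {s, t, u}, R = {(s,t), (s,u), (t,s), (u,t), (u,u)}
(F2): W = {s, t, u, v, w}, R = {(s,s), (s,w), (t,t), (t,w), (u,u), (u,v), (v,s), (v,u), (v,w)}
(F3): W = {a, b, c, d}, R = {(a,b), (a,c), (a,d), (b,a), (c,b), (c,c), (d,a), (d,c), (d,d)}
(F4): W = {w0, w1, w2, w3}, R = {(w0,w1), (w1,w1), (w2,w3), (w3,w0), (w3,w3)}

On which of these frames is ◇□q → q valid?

none

Frame correspondent (Sahlqvist): ∀x ∀y (Rxy → Ryx) — i.e. symmetry.
(F1): fails — Rut but not Rtu.
(F2): fails — Rvw but not Rwv.
(F3): fails — Rdc but not Rcd.
(F4): fails — Rw3w0 but not Rw0w3.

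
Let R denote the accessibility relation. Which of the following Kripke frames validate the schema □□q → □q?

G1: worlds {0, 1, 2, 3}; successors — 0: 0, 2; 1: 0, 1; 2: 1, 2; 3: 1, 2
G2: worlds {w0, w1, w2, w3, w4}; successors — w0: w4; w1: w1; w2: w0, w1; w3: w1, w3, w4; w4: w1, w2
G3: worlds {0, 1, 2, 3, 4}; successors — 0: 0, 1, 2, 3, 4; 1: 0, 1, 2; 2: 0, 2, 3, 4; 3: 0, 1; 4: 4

This is the axiom for density; its first-order frame correspondent is ∀x ∀y (Rxy → ∃z (Rxz ∧ Rzy)).
G1: satisfies the condition.
G2: fails — Rw0w4 but no z with Rw0z and Rzw4.
G3: satisfies the condition.
Valid on: G1, G3.

G1, G3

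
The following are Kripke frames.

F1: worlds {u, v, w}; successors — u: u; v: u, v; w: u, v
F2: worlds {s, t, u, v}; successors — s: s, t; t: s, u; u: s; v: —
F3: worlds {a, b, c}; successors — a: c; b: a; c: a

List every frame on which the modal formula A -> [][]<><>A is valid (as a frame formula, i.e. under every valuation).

Frame correspondent (Sahlqvist): forall x forall z (x R^2 z -> exists w (x = w & z R^2 w)) — i.e. a generalized confluence (Geach) condition.
F1: fails — vR²u but no t with v=t and uR²t.
F2: fails — uR²t but no w with u=w and tR²w.
F3: fails — bR²c but no w with b=w and cR²w.
Valid on no frame.

none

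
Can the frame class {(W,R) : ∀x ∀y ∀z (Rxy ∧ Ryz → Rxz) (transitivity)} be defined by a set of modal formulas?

Definable; □p → □□p defines it

The condition is transitivity. A defining modal formula is □p → □□p.
Suppose □p→□□p is valid. Take Rxy, Ryz and set V(p)={w : Rxw}. Then □p at x, so □□p at x, so □p at y, so p at z, i.e. Rxz.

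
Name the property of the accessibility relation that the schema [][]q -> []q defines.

This is the C4 axiom.
It corresponds to density: forall x forall y (Rxy -> exists z (Rxz & Rzy)).

density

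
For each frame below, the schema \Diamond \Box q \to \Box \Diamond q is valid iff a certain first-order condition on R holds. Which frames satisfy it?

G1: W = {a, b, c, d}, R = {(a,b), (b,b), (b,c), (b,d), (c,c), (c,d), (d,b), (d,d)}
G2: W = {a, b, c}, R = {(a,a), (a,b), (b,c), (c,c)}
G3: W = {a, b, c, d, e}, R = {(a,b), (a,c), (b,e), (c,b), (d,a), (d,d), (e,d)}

G1

Frame correspondent (Sahlqvist): \forall x \forall y \forall z (Rxy \wedge Rxz \to \exists w (Ryw \wedge Rzw)) — i.e. convergence.
G1: ✓.
G2: fails — Raa and Rab but a and b have no common successor.
G3: fails — Rab and Rac but b and c have no common successor.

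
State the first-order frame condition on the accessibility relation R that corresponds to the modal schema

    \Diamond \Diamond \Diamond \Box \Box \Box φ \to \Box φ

This is a Sahlqvist (Geach-type) schema ◇^3□^3φ → □^1◇^0φ.
First-order correspondent: \forall x \forall y \forall z ((x R^3 y \wedge xRz) \to \exists w (y R^3 w \wedge z = w)).

\forall x \forall y \forall z ((x R^3 y \wedge xRz) \to \exists w (y R^3 w \wedge z = w))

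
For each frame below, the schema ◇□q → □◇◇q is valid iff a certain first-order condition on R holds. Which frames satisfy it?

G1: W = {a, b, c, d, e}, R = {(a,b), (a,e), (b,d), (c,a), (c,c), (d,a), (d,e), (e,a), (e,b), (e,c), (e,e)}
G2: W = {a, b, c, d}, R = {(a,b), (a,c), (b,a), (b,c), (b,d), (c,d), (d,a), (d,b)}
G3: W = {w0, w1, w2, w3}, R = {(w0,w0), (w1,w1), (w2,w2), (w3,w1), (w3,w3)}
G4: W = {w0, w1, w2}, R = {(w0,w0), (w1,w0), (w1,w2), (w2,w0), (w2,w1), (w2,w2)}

The schema corresponds to a generalized confluence (Geach) condition: ∀x ∀y ∀z ((xRy ∧ xRz) → ∃w (yRw ∧ zR²w)).
G1: fails — aRb, aRb but no w with bRw and bR²w.
G2: fails — aRc, aRc but no w with cRw and cR²w.
G3: ✓.
G4: ✓.

G3, G4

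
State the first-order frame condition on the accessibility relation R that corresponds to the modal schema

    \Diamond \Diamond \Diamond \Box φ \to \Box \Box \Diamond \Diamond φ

\forall x \forall y \forall z ((x R^3 y \wedge x R^2 z) \to \exists w (yRw \wedge z R^2 w))

This is a Sahlqvist (Geach-type) schema ◇^3□^1φ → □^2◇^2φ.
Minimal-valuation argument: fix x; take any y with xR^3y and any z with xR^2z. Set V(φ) to the set of worlds R-reachable from y in exactly 1 step. Then □^1φ holds at y, so the antecedent holds at x; validity forces ◇^2φ at z, giving a w with zR^2w and yR^1w.
First-order correspondent: \forall x \forall y \forall z ((x R^3 y \wedge x R^2 z) \to \exists w (yRw \wedge z R^2 w)).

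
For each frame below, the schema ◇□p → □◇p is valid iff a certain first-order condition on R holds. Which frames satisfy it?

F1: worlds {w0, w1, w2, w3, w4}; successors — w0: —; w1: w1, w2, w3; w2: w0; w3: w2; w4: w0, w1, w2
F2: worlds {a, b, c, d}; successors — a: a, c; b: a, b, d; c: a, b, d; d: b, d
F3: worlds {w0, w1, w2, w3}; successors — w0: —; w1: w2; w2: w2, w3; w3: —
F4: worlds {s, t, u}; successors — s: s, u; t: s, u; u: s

This is the axiom for convergence; its first-order frame correspondent is ∀x ∀y ∀z (Rxy ∧ Rxz → ∃w (Ryw ∧ Rzw)).
F1: fails — Rw1w2 and Rw1w1 but w2 and w1 have no common successor.
F2: fails — Rba and Rbd but a and d have no common successor.
F3: fails — Rw2w2 and Rw2w3 but w2 and w3 have no common successor.
F4: condition met.

F4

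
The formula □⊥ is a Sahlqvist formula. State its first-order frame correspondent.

□⊥ is valid iff no world has any successor (otherwise □⊥ fails at any world with one).
Conversely, on a frame with emptiness of R the schema holds at every world under every valuation.
Frame condition: ∀x ∀y ¬Rxy.

emptiness of R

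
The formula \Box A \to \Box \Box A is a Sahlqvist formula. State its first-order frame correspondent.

transitivity: \forall x \forall y \forall z (Rxy \wedge Ryz \to Rxz)

Suppose □A→□□A is valid. Take Rxy, Ryz and set V(A)={w : Rxw}. Then □A at x, so □□A at x, so □A at y, so A at z, i.e. Rxz.
The converse is a direct semantic check.
Frame condition: \forall x \forall y \forall z (Rxy \wedge Ryz \to Rxz).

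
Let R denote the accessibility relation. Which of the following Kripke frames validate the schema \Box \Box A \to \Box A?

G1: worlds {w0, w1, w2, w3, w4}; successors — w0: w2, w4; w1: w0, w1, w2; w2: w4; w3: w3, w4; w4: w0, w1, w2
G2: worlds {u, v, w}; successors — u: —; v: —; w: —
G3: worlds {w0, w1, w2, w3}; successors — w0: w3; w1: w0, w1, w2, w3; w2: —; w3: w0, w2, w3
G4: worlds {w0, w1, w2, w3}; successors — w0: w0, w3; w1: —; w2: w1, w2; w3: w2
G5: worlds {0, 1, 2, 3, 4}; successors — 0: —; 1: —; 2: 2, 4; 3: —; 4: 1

Frame correspondent (Sahlqvist): \forall x \forall y (Rxy \to \exists z (Rxz \wedge Rzy)) — i.e. density.
G1: fails — Rw2w4 but no z with Rw2z and Rzw4.
G2: satisfies the condition.
G3: satisfies the condition.
G4: satisfies the condition.
G5: fails — R41 but no z with R4z and Rz1.
Valid on: G2, G3, G4.

G2, G3, G4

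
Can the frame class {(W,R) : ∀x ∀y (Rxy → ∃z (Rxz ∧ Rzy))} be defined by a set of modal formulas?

The condition is density. A defining modal formula is □□q → □q.
Suppose □□q→□q is valid. Take Rxy and set V(q)={w : xR²w}. Then □□q at x, so □q at x, so q at y, i.e. ∃z(Rxz∧Rzy).

Definable; □□q → □q defines it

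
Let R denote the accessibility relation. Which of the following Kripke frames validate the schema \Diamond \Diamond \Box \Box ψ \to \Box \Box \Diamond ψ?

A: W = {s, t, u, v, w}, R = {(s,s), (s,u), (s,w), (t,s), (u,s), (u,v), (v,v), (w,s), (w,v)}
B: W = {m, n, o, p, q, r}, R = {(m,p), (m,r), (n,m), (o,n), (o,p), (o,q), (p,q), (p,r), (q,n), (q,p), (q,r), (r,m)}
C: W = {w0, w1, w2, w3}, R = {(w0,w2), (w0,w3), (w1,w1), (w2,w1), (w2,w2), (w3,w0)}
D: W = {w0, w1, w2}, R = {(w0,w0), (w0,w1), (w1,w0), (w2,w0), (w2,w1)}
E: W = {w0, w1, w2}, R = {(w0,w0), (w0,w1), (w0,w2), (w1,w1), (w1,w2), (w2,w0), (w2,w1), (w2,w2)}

The schema corresponds to a generalized confluence (Geach) condition: \forall x \forall y \forall z ((x R^2 y \wedge x R^2 z) \to \exists w (y R^2 w \wedge zRw)).
A: fails — sR²v, sR²s but no w* with vR²w* and sRw*.
B: fails — mR²r, mR²r but no w with rR²w and rRw.
C: fails — w0R²w1, w0R²w0 but no w with w1R²w and w0Rw.
D: holds.
E: holds.

D, E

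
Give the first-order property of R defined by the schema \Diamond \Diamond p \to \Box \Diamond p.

\forall x \forall y \forall z ((x R^2 y \wedge xRz) \to \exists w (y = w \wedge zRw))

This is a Sahlqvist (Geach-type) schema ◇^2□^0p → □^1◇^1p.
Minimal-valuation argument: fix x; take any y with xR^2y and any z with xR^1z. Set V(p) to the set of worlds R-reachable from y in exactly 0 steps. Then □^0p holds at y, so the antecedent holds at x; validity forces ◇^1p at z, giving a w with zR^1w and yR^0w.
First-order correspondent: \forall x \forall y \forall z ((x R^2 y \wedge xRz) \to \exists w (y = w \wedge zRw)).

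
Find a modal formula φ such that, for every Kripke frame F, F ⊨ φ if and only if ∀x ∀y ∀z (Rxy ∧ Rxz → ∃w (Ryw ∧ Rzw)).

The condition is convergence. The .2 schema ◇□p → □◇p defines it.
Suppose ◇□p→□◇p is valid. Take Rxy, Rxz and set V(p)={w : Ryw}. Then □p at y so ◇□p at x, so □◇p at x, so ◇p at z, giving w with Rzw and Ryw.

◇□p → □◇p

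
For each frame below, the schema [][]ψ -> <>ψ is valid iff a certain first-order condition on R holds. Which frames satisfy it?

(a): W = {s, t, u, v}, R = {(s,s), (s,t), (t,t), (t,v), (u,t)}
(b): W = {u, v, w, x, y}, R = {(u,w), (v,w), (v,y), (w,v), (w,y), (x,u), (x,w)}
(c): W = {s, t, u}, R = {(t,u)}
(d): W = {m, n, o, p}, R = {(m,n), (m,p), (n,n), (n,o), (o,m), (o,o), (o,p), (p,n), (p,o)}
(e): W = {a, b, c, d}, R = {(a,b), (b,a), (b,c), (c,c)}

This is the axiom for a generalized confluence (Geach) condition; its first-order frame correspondent is forall x exists w (x R^2 w & xRw).
(a): fails — at v but no w with vR²w and vRw.
(b): fails — at u but no t with uR²t and uRt.
(c): fails — at s but no w with sR²w and sRw.
(d): holds.
(e): fails — at a but no w with aR²w and aRw.

(d)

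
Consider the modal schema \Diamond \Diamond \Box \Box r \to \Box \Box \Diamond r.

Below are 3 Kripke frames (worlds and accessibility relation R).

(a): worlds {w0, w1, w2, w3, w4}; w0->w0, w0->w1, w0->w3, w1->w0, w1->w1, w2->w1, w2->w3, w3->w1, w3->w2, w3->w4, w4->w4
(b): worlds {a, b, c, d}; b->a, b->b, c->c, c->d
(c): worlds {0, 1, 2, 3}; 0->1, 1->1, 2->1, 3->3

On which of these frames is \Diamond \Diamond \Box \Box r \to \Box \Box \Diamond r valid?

Frame correspondent (Sahlqvist): \forall x \forall y \forall z ((x R^2 y \wedge x R^2 z) \to \exists w (y R^2 w \wedge zRw)) — i.e. a generalized confluence (Geach) condition.
(a): fails — w0R²w1, w0R²w4 but no w with w1R²w and w4Rw.
(b): fails — bR²a, bR²a but no w with aR²w and aRw.
(c): holds.

(c)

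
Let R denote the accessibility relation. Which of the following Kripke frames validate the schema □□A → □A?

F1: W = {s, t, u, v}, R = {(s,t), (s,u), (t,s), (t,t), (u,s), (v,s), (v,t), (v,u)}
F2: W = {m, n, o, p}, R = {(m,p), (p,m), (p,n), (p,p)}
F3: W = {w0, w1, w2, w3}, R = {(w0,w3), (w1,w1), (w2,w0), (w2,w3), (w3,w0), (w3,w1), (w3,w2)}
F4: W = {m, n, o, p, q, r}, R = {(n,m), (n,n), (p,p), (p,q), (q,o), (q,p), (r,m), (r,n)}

This is the axiom for density; its first-order frame correspondent is ∀x ∀y (Rxy → ∃z (Rxz ∧ Rzy)).
F1: fails — Rus but no z with Ruz and Rzs.
F2: ✓.
F3: fails — Rw3w2 but no z with Rw3z and Rzw2.
F4: fails — Rqo but no z with Rqz and Rzo.
Valid on: F2.

F2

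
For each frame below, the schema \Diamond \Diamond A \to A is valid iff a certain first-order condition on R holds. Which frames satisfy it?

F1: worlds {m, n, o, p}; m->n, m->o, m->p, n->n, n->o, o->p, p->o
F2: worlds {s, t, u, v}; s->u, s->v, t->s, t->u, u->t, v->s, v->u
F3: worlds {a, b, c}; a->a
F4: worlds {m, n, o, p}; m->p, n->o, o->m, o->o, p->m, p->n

F3

Frame correspondent (Sahlqvist): \forall x \forall y (x R^2 y \to \exists w (y = w \wedge x = w)) — i.e. a generalized confluence (Geach) condition.
F1: fails — mR²n but n ≠ m.
F2: fails — sR²t but t ≠ s.
F3: holds.
F4: fails — mR²n but n ≠ m.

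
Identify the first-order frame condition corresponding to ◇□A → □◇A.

Convergence

This is the .2 axiom.
It corresponds to convergence: ∀x ∀y ∀z (Rxy ∧ Rxz → ∃w (Ryw ∧ Rzw)).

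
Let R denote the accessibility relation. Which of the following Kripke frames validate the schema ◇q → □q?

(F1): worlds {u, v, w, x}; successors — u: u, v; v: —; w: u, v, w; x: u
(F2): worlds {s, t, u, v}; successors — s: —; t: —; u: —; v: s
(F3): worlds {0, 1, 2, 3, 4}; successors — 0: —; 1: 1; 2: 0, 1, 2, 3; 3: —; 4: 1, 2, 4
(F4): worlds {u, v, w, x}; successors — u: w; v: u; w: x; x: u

(F2), (F4)

Frame correspondent (Sahlqvist): ∀x ∀y ∀z (Rxy ∧ Rxz → y = z) — i.e. partial functionality.
(F1): fails — u sees both u and v.
(F2): satisfies the condition.
(F3): fails — 2 sees both 0 and 1.
(F4): satisfies the condition.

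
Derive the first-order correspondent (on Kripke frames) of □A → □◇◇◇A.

∀x ∀z (xRz → ∃w (xRw ∧ zR³w))

This is a Sahlqvist (Geach-type) schema ◇^0□^1A → □^1◇^3A.
Minimal-valuation argument: fix x; take any y with xR^0y and any z with xR^1z. Set V(A) to the set of worlds R-reachable from y in exactly 1 step. Then □^1A holds at y, so the antecedent holds at x; validity forces ◇^3A at z, giving a w with zR^3w and yR^1w.
First-order correspondent: ∀x ∀z (xRz → ∃w (xRw ∧ zR³w)).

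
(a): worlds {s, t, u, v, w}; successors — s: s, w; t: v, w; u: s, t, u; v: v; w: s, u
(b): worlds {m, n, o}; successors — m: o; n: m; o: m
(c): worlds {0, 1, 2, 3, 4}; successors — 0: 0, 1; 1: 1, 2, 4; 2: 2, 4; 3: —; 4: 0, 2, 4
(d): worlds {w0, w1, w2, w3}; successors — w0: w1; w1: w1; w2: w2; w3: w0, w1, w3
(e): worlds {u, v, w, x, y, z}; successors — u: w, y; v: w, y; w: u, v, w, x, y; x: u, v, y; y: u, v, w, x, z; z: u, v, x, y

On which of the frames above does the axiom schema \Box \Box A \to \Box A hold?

Frame correspondent (Sahlqvist): \forall x \forall y (Rxy \to \exists z (Rxz \wedge Rzy)) — i.e. density.
(a): fails — Rtw but no z with Rtz and Rzw.
(b): fails — Rnm but no z with Rnz and Rzm.
(c): satisfies the condition.
(d): satisfies the condition.
(e): fails — Ryz but no t with Ryt and Rtz.

(c), (d)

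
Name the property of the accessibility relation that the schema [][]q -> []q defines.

This schema is the C4 axiom.
It corresponds to density: forall x forall y (Rxy -> exists z (Rxz & Rzy)).

Density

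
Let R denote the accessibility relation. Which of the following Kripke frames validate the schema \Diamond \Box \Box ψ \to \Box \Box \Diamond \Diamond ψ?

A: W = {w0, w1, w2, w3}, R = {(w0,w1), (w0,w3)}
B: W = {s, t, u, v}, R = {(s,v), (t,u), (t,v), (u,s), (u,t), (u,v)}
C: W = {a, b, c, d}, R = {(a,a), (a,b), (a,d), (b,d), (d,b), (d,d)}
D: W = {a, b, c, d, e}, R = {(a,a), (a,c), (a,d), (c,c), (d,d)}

This is the axiom for a generalized confluence (Geach) condition; its first-order frame correspondent is \forall x \forall y \forall z ((xRy \wedge x R^2 z) \to \exists w (y R^2 w \wedge z R^2 w)).
A: condition met.
B: fails — tRu, tR²s but no w with uR²w and sR²w.
C: condition met.
D: fails — aRc, aR²d but no w with cR²w and dR²w.
Valid on: A, C.

A, C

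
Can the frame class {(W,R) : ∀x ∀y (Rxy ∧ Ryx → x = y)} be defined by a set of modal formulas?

No

If a class were modally definable it would be closed under surjective bounded morphisms (Goldblatt–Thomason).
The 4-cycle (worlds 0,1,2,3 with 0→1→2→3→0) is antisymmetric. Sending even-indexed worlds to s and odd-indexed worlds to t is a surjective bounded morphism onto the two-world frame with s↔t, which is not antisymmetric.
So no modal formula (or set of formulas) defines exactly the antisymmetric frames.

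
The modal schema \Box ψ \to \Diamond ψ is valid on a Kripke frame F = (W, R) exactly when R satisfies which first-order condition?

This schema is the D axiom.
Its frame correspondent is seriality — \forall x \exists y Rxy.

seriality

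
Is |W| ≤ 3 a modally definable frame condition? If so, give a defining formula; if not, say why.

Any modally definable frame class is closed under disjoint unions.
Any modal formula valid on each of 4 disjoint one-world frames is valid on their disjoint union (validity is preserved under disjoint unions). Each one-world frame has |W|=1≤3, but the union has |W|=4.
So the class is not modally definable.

Not definable by any modal formula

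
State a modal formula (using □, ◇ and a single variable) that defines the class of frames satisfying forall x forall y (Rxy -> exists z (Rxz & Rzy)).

This is density; the standard corresponding axiom is C4: □□ψ → □ψ.
Suppose □□ψ→□ψ is valid. Take Rxy and set V(ψ)={w : xR²w}. Then □□ψ at x, so □ψ at x, so ψ at y, i.e. ∃z(Rxz∧Rzy).

□□ψ → □ψ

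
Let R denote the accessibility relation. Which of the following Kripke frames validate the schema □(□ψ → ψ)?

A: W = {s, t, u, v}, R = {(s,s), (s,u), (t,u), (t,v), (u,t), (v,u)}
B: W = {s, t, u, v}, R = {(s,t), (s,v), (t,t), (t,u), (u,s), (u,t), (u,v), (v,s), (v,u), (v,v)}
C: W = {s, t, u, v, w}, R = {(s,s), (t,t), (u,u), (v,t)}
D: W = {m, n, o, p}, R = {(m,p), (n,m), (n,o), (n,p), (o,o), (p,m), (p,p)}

The schema corresponds to shift-reflexivity: ∀x ∀y (Rxy → Ryy).
A: fails — Rtv but not Rvv.
B: fails — Rus but not Rss.
C: condition met.
D: fails — Rpm but not Rmm.

C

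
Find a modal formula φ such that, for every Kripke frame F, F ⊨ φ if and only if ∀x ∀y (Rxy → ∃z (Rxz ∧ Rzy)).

□□r → □r

A defining formula is □□r → □r (the C4 axiom).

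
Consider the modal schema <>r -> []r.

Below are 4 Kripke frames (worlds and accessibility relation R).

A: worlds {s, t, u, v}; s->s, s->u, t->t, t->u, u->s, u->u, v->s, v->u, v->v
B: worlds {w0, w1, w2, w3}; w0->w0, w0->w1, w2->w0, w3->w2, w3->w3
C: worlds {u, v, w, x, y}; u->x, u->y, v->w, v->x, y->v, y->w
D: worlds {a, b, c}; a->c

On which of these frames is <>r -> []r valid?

The schema corresponds to partial functionality: forall x forall y forall z (Rxy & Rxz -> y = z).
A: fails — s sees both s and u.
B: fails — w0 sees both w0 and w1.
C: fails — u sees both x and y.
D: ✓.

D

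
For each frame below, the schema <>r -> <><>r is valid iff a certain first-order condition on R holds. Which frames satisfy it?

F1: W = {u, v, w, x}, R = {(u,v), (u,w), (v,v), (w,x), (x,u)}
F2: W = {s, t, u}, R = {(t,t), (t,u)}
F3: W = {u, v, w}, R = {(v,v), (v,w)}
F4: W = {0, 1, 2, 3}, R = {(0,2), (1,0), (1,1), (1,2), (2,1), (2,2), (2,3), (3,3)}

The schema corresponds to a generalized confluence (Geach) condition: forall x forall y (xRy -> exists w (y = w & x R^2 w)).
F1: fails — uRw but no t with w=t and uR²t.
F2: ✓.
F3: ✓.
F4: ✓.

F2, F3, F4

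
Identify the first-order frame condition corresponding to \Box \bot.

□⊥ is valid iff no world has any successor (otherwise □⊥ fails at any world with one).
Conversely, on a frame with emptiness of R the schema holds at every world under every valuation.
Frame condition: \forall x \forall y \neg Rxy.

Emptiness of R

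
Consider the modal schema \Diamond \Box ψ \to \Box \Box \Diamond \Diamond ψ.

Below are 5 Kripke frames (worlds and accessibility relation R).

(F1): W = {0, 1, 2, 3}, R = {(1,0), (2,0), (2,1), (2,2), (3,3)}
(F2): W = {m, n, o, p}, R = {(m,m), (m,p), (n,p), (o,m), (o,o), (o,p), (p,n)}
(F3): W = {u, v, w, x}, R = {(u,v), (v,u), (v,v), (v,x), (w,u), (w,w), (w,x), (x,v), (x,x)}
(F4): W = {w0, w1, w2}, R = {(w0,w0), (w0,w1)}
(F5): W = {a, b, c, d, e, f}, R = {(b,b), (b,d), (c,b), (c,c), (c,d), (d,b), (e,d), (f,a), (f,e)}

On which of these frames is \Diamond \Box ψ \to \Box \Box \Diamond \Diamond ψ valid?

(F3)

Frame correspondent (Sahlqvist): \forall x \forall y \forall z ((xRy \wedge x R^2 z) \to \exists w (yRw \wedge z R^2 w)) — i.e. a generalized confluence (Geach) condition.
(F1): fails — 2R0, 2R²0 but no w with 0Rw and 0R²w.
(F2): fails — mRm, mR²n but no w with mRw and nR²w.
(F3): ✓.
(F4): fails — w0Rw0, w0R²w1 but no w with w0Rw and w1R²w.
(F5): fails — fRa, fR²d but no w with aRw and dR²w.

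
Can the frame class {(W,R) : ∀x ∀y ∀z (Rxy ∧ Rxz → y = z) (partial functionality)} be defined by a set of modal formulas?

Yes: it is partial functionality, defined by the CD schema ◇p → □p.

Yes — defined by ◇p → □p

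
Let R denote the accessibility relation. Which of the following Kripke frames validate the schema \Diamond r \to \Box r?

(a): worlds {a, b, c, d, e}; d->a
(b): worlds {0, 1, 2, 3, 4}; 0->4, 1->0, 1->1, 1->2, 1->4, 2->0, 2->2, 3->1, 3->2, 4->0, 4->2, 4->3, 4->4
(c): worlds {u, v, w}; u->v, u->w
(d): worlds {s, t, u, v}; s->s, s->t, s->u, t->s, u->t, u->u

The schema corresponds to partial functionality: \forall x \forall y \forall z (Rxy \wedge Rxz \to y = z).
(a): ✓.
(b): fails — 1 sees both 0 and 1.
(c): fails — u sees both v and w.
(d): fails — s sees both s and t.
Valid on: (a).

(a)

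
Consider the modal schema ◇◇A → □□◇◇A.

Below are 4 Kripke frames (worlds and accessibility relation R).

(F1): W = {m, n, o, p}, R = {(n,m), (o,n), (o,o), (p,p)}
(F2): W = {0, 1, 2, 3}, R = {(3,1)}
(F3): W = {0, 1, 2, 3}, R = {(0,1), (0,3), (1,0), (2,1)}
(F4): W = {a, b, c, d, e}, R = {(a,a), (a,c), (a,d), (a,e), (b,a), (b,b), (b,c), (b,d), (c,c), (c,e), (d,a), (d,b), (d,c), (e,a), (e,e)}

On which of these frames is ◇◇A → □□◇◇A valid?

(F2)

This is the axiom for a generalized confluence (Geach) condition; its first-order frame correspondent is ∀x ∀y ∀z ((xR²y ∧ xR²z) → ∃w (y = w ∧ zR²w)).
(F1): fails — oR²m, oR²m but no w with m=w and mR²w.
(F2): ✓.
(F3): fails — 1R²1, 1R²3 but no w with 1=w and 3R²w.
(F4): fails — aR²b, aR²c but no w with b=w and cR²w.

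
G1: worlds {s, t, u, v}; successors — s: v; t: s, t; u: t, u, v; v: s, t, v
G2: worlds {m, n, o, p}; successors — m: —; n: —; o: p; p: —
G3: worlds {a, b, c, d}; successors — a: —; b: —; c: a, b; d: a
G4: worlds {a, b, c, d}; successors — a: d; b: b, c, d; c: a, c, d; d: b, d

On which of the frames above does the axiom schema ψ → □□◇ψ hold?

This is the axiom for a generalized confluence (Geach) condition; its first-order frame correspondent is ∀x ∀z (xR²z → ∃w (x = w ∧ zRw)).
G1: fails — sR²s but no w with s=w and sRw.
G2: satisfies the condition.
G3: satisfies the condition.
G4: fails — aR²b but no w with a=w and bRw.

G2, G3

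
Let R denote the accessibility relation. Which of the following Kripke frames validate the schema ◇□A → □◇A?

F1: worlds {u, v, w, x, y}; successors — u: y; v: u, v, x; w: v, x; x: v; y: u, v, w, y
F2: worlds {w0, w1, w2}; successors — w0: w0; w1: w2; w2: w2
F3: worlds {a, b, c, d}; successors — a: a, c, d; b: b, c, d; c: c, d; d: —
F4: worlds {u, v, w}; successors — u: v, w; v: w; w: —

F2

This is the axiom for convergence; its first-order frame correspondent is ∀x ∀y ∀z (Rxy ∧ Rxz → ∃w (Ryw ∧ Rzw)).
F1: fails — Rvv and Rvu but v and u have no common successor.
F2: holds.
F3: fails — Raa and Rad but a and d have no common successor.
F4: fails — Ruv and Ruw but v and w have no common successor.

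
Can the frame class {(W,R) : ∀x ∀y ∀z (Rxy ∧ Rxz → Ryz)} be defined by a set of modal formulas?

Yes: it is the Euclidean property, defined by the 5 schema ◇r → □◇r.

Yes, by ◇r → □◇r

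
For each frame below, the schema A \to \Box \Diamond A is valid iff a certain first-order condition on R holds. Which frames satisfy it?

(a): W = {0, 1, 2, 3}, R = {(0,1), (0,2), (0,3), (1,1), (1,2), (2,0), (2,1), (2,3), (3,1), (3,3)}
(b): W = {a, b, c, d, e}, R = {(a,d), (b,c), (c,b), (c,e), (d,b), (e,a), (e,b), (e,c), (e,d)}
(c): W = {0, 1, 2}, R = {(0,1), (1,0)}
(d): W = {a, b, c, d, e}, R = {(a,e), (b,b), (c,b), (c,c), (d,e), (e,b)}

The schema corresponds to symmetry: \forall x \forall y (Rxy \to Ryx).
(a): fails — R01 but not R10.
(b): fails — Reb but not Rbe.
(c): ✓.
(d): fails — Reb but not Rbe.
Valid on: (c).

(c)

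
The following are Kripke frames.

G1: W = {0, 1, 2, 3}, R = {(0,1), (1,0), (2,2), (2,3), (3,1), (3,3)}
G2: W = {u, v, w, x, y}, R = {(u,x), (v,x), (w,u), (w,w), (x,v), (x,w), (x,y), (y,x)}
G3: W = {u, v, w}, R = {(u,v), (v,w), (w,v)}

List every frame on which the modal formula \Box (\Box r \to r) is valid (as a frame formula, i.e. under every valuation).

none

The schema corresponds to shift-reflexivity: \forall x \forall y (Rxy \to Ryy).
G1: fails — R10 but not R00.
G2: fails — Ryx but not Rxx.
G3: fails — Ruv but not Rvv.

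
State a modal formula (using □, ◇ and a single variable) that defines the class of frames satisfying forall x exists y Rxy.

A defining formula is □ψ → ◇ψ (the D axiom).

□ψ → ◇ψ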